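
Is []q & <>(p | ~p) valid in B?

No, not valid

Tableau for the negation ~([]q & <>(p | ~p)):
1. ~([]q & <>(p | ~p)), u
2. ~[]q, u   [~&-rule on 1 (branches; this branch)]
3. ~q, v   [~[]-rule on 2: fresh world v, uRv]
Accessibility: uRu, uRv, vRu, vRv
The negation has an open branch (countermodel exists).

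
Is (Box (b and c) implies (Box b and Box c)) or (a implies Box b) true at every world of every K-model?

Valid in K

Tableau for the negation not ((Box (b and c) implies (Box b and Box c)) or (a implies Box b)):
1. not ((Box (b and c) implies (Box b and Box c)) or (a implies Box b)), u
2. not (Box (b and c) implies (Box b and Box c)), u   [neg-or-rule on 1]
3. not (a implies Box b), u   [neg-or-rule on 1]
4. Box (b and c), u   [neg-implies-rule on 2]
5. not (Box b and Box c), u   [neg-implies-rule on 2]
6. a, u   [neg-implies-rule on 3]
7. not Box b, u   [neg-implies-rule on 3]
8. not Box c, u   [neg-and-rule on 5 (branches; this branch)]
9. not b, v   [neg-Box-rule on 7: fresh world v, uRv]
10. b and c, v   [Box-rule on 4 via uRv]
11. b, v   [and-rule on 10]
12. c, v   [and-rule on 10]
Accessibility: uRv
Branch closes: b and not b both at v.
All branches of the negation close; one closing branch shown above.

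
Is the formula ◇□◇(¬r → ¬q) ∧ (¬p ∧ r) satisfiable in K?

Satisfiable (open branch found)

1. ◇□◇(¬r → ¬q) ∧ (¬p ∧ r), u
2. ◇□◇(¬r → ¬q), u
3. ¬p ∧ r, u
4. ¬p, u
5. r, u
6. □◇(¬r → ¬q), v
Accessibility: uRv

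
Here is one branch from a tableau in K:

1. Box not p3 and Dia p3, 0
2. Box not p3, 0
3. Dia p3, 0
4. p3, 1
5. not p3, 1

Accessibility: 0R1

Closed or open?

Closed

Both p3 and not p3 appear at 1.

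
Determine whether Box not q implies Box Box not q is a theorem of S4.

Valid in S4

Tableau for the negation not (Box not q implies Box Box not q):
1. not (Box not q implies Box Box not q), u
2. Box not q, u
3. not Box Box not q, u
4. not q, u
5. not Box not q, v
6. not q, v
7. q, w
8. not q, w
Accessibility: uRu, uRv, uRw, vRv, vRw, wRw
Branch closes: q and not q both at w.
All branches of the negation close; one closing branch shown above.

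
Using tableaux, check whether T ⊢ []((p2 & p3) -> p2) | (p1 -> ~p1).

Valid

Tableau for the negation ~([]((p2 & p3) -> p2) | (p1 -> ~p1)):
1. ~([]((p2 & p3) -> p2) | (p1 -> ~p1)), u
2. ~[]((p2 & p3) -> p2), u   [~|-rule on 1]
3. ~(p1 -> ~p1), u   [~|-rule on 1]
4. p1, u   [~->-rule on 3]
5. ~((p2 & p3) -> p2), v   [~[]-rule on 2: fresh world v, uRv]
6. p2 & p3, v   [~->-rule on 5]
7. ~p2, v   [~->-rule on 5]
8. p2, v   [&-rule on 6]
9. p3, v   [&-rule on 6]
Accessibility: uRu, uRv, vRv
Branch closes: p2 and ~p2 both at v.
All branches of the negation close; one closing branch shown above.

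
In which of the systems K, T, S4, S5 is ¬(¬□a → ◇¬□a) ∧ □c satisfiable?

K-tableau for the formula:
1. ¬(¬□a → ◇¬□a) ∧ □c, w0
2. ¬(¬□a → ◇¬□a), w0
3. □c, w0
4. ¬□a, w0
5. ¬◇¬□a, w0
6. ¬a, w1
7. c, w1
8. □a, w1
Accessibility: w0Rw1
Complete open branch: satisfiable in K.
T-tableau for the formula:
1. ¬(¬□a → ◇¬□a) ∧ □c, w0
2. ¬(¬□a → ◇¬□a), w0
3. □c, w0
4. ¬□a, w0
5. ¬◇¬□a, w0
6. c, w0
7. □a, w0
8. a, w0
9. ¬a, w1
10. c, w1
11. □a, w1
12. a, w1
Accessibility: w0Rw0, w0Rw1, w1Rw1
Branch closes: a and ¬a both at w1.
Every branch closes (one shown): unsatisfiable in T, hence also in S4, S5 (every S4/S5-frame is a T-frame).

K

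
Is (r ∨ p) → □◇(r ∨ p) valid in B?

Yes, valid

Tableau for the negation ¬((r ∨ p) → □◇(r ∨ p)):
1. ¬((r ∨ p) → □◇(r ∨ p)), u
2. r ∨ p, u
3. ¬□◇(r ∨ p), u
4. p, u
5. ¬◇(r ∨ p), v
6. ¬(r ∨ p), u
7. ¬r, u
8. ¬p, u
Accessibility: uRu, uRv, vRu, vRv
Branch closes: p and ¬p both at u.
Every branch of the negation's tableau closes; the branch above is one of them.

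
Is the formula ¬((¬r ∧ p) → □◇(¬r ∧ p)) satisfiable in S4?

1. ¬((¬r ∧ p) → □◇(¬r ∧ p)), w0
2. ¬r ∧ p, w0   [¬→-rule on 1]
3. ¬□◇(¬r ∧ p), w0   [¬→-rule on 1]
4. ¬r, w0   [∧-rule on 2]
5. p, w0   [∧-rule on 2]
6. ¬◇(¬r ∧ p), w1   [¬□-rule on 3: fresh world w1, w0Rw1]
7. ¬(¬r ∧ p), w1   [¬◇-rule on 6 via w1Rw1]
8. ¬p, w1   [¬∧-rule on 7 (branches; this branch)]
Accessibility: w0Rw0, w0Rw1, w1Rw1

Yes, satisfiable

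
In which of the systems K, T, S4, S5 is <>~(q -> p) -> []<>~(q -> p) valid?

S5-tableau for the negation ~(<>~(q -> p) -> []<>~(q -> p)):
1. ~(<>~(q -> p) -> []<>~(q -> p)), w0
2. <>~(q -> p), w0   [~->-rule on 1]
3. ~[]<>~(q -> p), w0   [~->-rule on 1]
4. ~(q -> p), w1   [<>-rule on 2: fresh world w1, w0Rw1]
5. q, w1   [~->-rule on 4]
6. ~p, w1   [~->-rule on 4]
7. ~<>~(q -> p), w2   [~[]-rule on 3: fresh world w2, w0Rw2]
8. q -> p, w0   [~<>-rule on 7 via w2Rw0]
9. q -> p, w1   [~<>-rule on 7 via w2Rw1]
10. q -> p, w2   [~<>-rule on 7 via w2Rw2]
11. p, w0   [->-rule on 8 (branches; this branch)]
12. p, w1   [->-rule on 9 (branches; this branch)]
Accessibility: w0Rw0, w0Rw1, w0Rw2, w1Rw0, w1Rw1, w1Rw2, w2Rw0, w2Rw1, w2Rw2
Branch closes: p and ~p both at w1.
Every branch closes (one shown): valid in S5.
S4-tableau for the negation ~(<>~(q -> p) -> []<>~(q -> p)):
1. ~(<>~(q -> p) -> []<>~(q -> p)), w0
2. <>~(q -> p), w0   [~->-rule on 1]
3. ~[]<>~(q -> p), w0   [~->-rule on 1]
4. ~(q -> p), w1   [<>-rule on 2: fresh world w1, w0Rw1]
5. q, w1   [~->-rule on 4]
6. ~p, w1   [~->-rule on 4]
7. ~<>~(q -> p), w2   [~[]-rule on 3: fresh world w2, w0Rw2]
8. q -> p, w2   [~<>-rule on 7 via w2Rw2]
9. p, w2   [->-rule on 8 (branches; this branch)]
Accessibility: w0Rw0, w0Rw1, w0Rw2, w1Rw1, w2Rw2
Complete open branch: countermodel on an S4-frame, so not valid in S4, nor in K, T (the same frame is also a K-frame and a T-frame).

S5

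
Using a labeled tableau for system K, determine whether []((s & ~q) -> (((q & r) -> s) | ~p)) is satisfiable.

Satisfiable (open branch found)

1. []((s & ~q) -> (((q & r) -> s) | ~p)), 0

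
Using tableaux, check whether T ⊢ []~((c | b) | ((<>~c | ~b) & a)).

Tableau for the negation ~[]~((c | b) | ((<>~c | ~b) & a)):
1. ~[]~((c | b) | ((<>~c | ~b) & a)), w0
2. (c | b) | ((<>~c | ~b) & a), w1
3. (<>~c | ~b) & a, w1
4. <>~c | ~b, w1
5. a, w1
6. ~b, w1
Accessibility: w0Rw0, w0Rw1, w1Rw1
The negation has an open branch (countermodel exists).

Not valid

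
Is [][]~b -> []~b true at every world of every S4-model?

Tableau for the negation ~([][]~b -> []~b):
1. ~([][]~b -> []~b), u
2. [][]~b, u
3. ~[]~b, u
4. []~b, u
5. ~b, u
6. b, v
7. []~b, v
8. ~b, v
Accessibility: uRu, uRv, vRv
Branch closes: b and ~b both at v.
Every branch of the negation's tableau closes; the branch above is one of them.

Valid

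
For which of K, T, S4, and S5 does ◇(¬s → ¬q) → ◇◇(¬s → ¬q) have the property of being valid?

T, S4, S5

T-tableau for the negation ¬(◇(¬s → ¬q) → ◇◇(¬s → ¬q)):
1. ¬(◇(¬s → ¬q) → ◇◇(¬s → ¬q)), u
2. ◇(¬s → ¬q), u   [¬→-rule on 1]
3. ¬◇◇(¬s → ¬q), u   [¬→-rule on 1]
4. ¬◇(¬s → ¬q), u   [¬◇-rule on 3 via uRu]
5. ¬(¬s → ¬q), u   [¬◇-rule on 4 via uRu]
6. ¬s, u   [¬→-rule on 5]
7. q, u   [¬→-rule on 5]
8. ¬s → ¬q, v   [◇-rule on 2: fresh world v, uRv]
9. ¬◇(¬s → ¬q), v   [¬◇-rule on 3 via uRv]
10. ¬(¬s → ¬q), v   [¬◇-rule on 4 via uRv]
11. ¬s, v   [¬→-rule on 10]
12. q, v   [¬→-rule on 10]
13. ¬q, v   [→-rule on 8 (branches; this branch)]
Accessibility: uRu, uRv, vRv
Branch closes: q and ¬q both at v.
Every branch closes (one shown): valid in T, hence also in S4, S5 (every theorem of T is a theorem of S4 and S5).
K-tableau for the negation ¬(◇(¬s → ¬q) → ◇◇(¬s → ¬q)):
1. ¬(◇(¬s → ¬q) → ◇◇(¬s → ¬q)), u
2. ◇(¬s → ¬q), u   [¬→-rule on 1]
3. ¬◇◇(¬s → ¬q), u   [¬→-rule on 1]
4. ¬s → ¬q, v   [◇-rule on 2: fresh world v, uRv]
5. ¬◇(¬s → ¬q), v   [¬◇-rule on 3 via uRv]
6. ¬q, v   [→-rule on 4 (branches; this branch)]
Accessibility: uRv
Complete open branch: countermodel on a K-frame, so not valid in K.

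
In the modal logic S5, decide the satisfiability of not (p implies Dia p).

1. not (p implies Dia p), w0
2. p, w0
3. not Dia p, w0
4. not p, w0
Accessibility: w0Rw0
Branch closes: p and not p both at w0.
Every branch closes; the branch above is one of them.

Unsatisfiable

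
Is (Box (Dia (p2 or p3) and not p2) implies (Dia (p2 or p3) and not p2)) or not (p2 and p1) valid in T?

Tableau for the negation not ((Box (Dia (p2 or p3) and not p2) implies (Dia (p2 or p3) and not p2)) or not (p2 and p1)):
1. not ((Box (Dia (p2 or p3) and not p2) implies (Dia (p2 or p3) and not p2)) or not (p2 and p1)), u
2. not (Box (Dia (p2 or p3) and not p2) implies (Dia (p2 or p3) and not p2)), u
3. p2 and p1, u
4. Box (Dia (p2 or p3) and not p2), u
5. not (Dia (p2 or p3) and not p2), u
6. p2, u
7. p1, u
8. Dia (p2 or p3) and not p2, u
9. Dia (p2 or p3), u
10. not p2, u
Accessibility: uRu
Branch closes: p2 and not p2 both at u.
All branches of the negation close; one closing branch shown above.

Yes, valid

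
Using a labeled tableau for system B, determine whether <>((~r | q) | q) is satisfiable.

Satisfiable (open branch found)

1. <>((~r | q) | q), u
2. (~r | q) | q, v
3. q, v
Accessibility: uRu, uRv, vRu, vRv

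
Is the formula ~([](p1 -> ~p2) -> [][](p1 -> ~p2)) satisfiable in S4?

1. ~([](p1 -> ~p2) -> [][](p1 -> ~p2)), w0
2. [](p1 -> ~p2), w0
3. ~[][](p1 -> ~p2), w0
4. p1 -> ~p2, w0
5. ~p2, w0
6. ~[](p1 -> ~p2), w1
7. p1 -> ~p2, w1
8. ~p2, w1
9. ~(p1 -> ~p2), w2
10. p1, w2
11. p2, w2
12. p1 -> ~p2, w2
13. ~p2, w2
Accessibility: w0Rw0, w0Rw1, w0Rw2, w1Rw1, w1Rw2, w2Rw2
Branch closes: p2 and ~p2 both at w2.
Every branch closes; the branch above is one of them.

No, unsatisfiable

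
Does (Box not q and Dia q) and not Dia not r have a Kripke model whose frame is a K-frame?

1. (Box not q and Dia q) and not Dia not r, 0
2. Box not q and Dia q, 0   [and-rule on 1]
3. not Dia not r, 0   [and-rule on 1]
4. Box not q, 0   [and-rule on 2]
5. Dia q, 0   [and-rule on 2]
6. q, 1   [Dia-rule on 5: fresh world 1, 0R1]
7. r, 1   [neg-Dia-rule on 3 via 0R1]
8. not q, 1   [Box-rule on 4 via 0R1]
Accessibility: 0R1
Branch closes: q and not q both at 1.
All branches of the tableau close; one closing branch shown above.

Unsatisfiable (every branch closes)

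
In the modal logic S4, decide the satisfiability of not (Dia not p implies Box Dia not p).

Satisfiable (open branch found)

1. not (Dia not p implies Box Dia not p), u
2. Dia not p, u   [neg-implies-rule on 1]
3. not Box Dia not p, u   [neg-implies-rule on 1]
4. not p, v   [Dia-rule on 2: fresh world v, uRv]
5. not Dia not p, w   [neg-Box-rule on 3: fresh world w, uRw]
6. p, w   [neg-Dia-rule on 5 via wRw]
Accessibility: uRu, uRv, uRw, vRv, wRw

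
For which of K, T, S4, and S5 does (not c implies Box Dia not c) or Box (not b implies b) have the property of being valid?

S5

S4-tableau for the negation not ((not c implies Box Dia not c) or Box (not b implies b)):
1. not ((not c implies Box Dia not c) or Box (not b implies b)), u
2. not (not c implies Box Dia not c), u
3. not Box (not b implies b), u
4. not c, u
5. not Box Dia not c, u
6. not (not b implies b), v
7. not b, v
8. not Dia not c, w
9. c, w
Accessibility: uRu, uRv, uRw, vRv, wRw
Complete open branch: countermodel on an S4-frame, so not valid in S4, nor in K, T (the same frame is also a K-frame and a T-frame).
S5-tableau for the negation not ((not c implies Box Dia not c) or Box (not b implies b)):
1. not ((not c implies Box Dia not c) or Box (not b implies b)), u
2. not (not c implies Box Dia not c), u
3. not Box (not b implies b), u
4. not c, u
5. not Box Dia not c, u
6. not (not b implies b), v
7. not b, v
8. not Dia not c, w
9. c, u
Accessibility: uRu, uRv, uRw, vRu, vRv, vRw, wRu, wRv, wRw
Branch closes: c and not c both at u.
Every branch closes (one shown): valid in S5.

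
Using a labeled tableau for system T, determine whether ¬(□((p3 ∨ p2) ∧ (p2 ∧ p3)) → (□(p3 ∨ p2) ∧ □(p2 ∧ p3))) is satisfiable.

1. ¬(□((p3 ∨ p2) ∧ (p2 ∧ p3)) → (□(p3 ∨ p2) ∧ □(p2 ∧ p3))), u
2. □((p3 ∨ p2) ∧ (p2 ∧ p3)), u   [¬→-rule on 1]
3. ¬(□(p3 ∨ p2) ∧ □(p2 ∧ p3)), u   [¬→-rule on 1]
4. (p3 ∨ p2) ∧ (p2 ∧ p3), u   [□-rule on 2 via uRu]
5. p3 ∨ p2, u   [∧-rule on 4]
6. p2 ∧ p3, u   [∧-rule on 4]
7. p2, u   [∧-rule on 6]
8. p3, u   [∧-rule on 6]
9. ¬□(p2 ∧ p3), u   [¬∧-rule on 3 (branches; this branch)]
10. ¬(p2 ∧ p3), v   [¬□-rule on 9: fresh world v, uRv]
11. (p3 ∨ p2) ∧ (p2 ∧ p3), v   [□-rule on 2 via uRv]
12. p3 ∨ p2, v   [∧-rule on 11]
13. p2 ∧ p3, v   [∧-rule on 11]
14. p2, v   [∧-rule on 13]
15. p3, v   [∧-rule on 13]
16. ¬p3, v   [¬∧-rule on 10 (branches; this branch)]
Accessibility: uRu, uRv, vRv
Branch closes: p3 and ¬p3 both at v.
(One branch shown.) All branches close.

No, unsatisfiable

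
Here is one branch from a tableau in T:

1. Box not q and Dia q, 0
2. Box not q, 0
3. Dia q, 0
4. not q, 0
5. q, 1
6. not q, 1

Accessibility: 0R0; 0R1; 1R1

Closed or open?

Closed

Both q and not q appear at 1.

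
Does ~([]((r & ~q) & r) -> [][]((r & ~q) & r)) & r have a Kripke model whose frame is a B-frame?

1. ~([]((r & ~q) & r) -> [][]((r & ~q) & r)) & r, u
2. ~([]((r & ~q) & r) -> [][]((r & ~q) & r)), u
3. r, u
4. []((r & ~q) & r), u
5. ~[][]((r & ~q) & r), u
6. (r & ~q) & r, u
7. r & ~q, u
8. ~q, u
9. ~[]((r & ~q) & r), v
10. (r & ~q) & r, v
11. r & ~q, v
12. r, v
13. ~q, v
14. ~((r & ~q) & r), w
15. ~r, w
Accessibility: uRu, uRv, vRu, vRv, vRw, wRv, wRw

Yes, satisfiable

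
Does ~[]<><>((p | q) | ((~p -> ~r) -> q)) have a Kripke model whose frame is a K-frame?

Satisfiable

1. ~[]<><>((p | q) | ((~p -> ~r) -> q)), 0
2. ~<><>((p | q) | ((~p -> ~r) -> q)), 1
Accessibility: 0R1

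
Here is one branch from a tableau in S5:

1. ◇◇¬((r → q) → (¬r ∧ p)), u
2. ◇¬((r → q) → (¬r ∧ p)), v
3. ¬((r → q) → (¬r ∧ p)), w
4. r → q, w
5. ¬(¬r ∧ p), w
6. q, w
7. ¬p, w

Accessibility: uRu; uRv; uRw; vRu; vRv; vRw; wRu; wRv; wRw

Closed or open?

Not closed

There is no literal clash: for every atom and world, at most one sign appears.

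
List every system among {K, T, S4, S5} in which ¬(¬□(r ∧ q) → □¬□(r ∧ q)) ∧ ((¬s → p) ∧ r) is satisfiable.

S5-tableau for the formula:
1. ¬(¬□(r ∧ q) → □¬□(r ∧ q)) ∧ ((¬s → p) ∧ r), u
2. ¬(¬□(r ∧ q) → □¬□(r ∧ q)), u   [∧-rule on 1]
3. (¬s → p) ∧ r, u   [∧-rule on 1]
4. ¬□(r ∧ q), u   [¬→-rule on 2]
5. ¬□¬□(r ∧ q), u   [¬→-rule on 2]
6. ¬s → p, u   [∧-rule on 3]
7. r, u   [∧-rule on 3]
8. p, u   [→-rule on 6 (branches; this branch)]
9. ¬(r ∧ q), v   [¬□-rule on 4: fresh world v, uRv]
10. ¬q, v   [¬∧-rule on 9 (branches; this branch)]
11. □(r ∧ q), w   [¬□-rule on 5: fresh world w, uRw]
12. r ∧ q, u   [□-rule on 11 via wRu]
13. q, u   [∧-rule on 12]
14. r ∧ q, v   [□-rule on 11 via wRv]
15. r, v   [∧-rule on 14]
16. q, v   [∧-rule on 14]
Accessibility: uRu, uRv, uRw, vRu, vRv, vRw, wRu, wRv, wRw
Branch closes: q and ¬q both at v.
Every branch closes (one shown): unsatisfiable in S5.
S4-tableau for the formula:
1. ¬(¬□(r ∧ q) → □¬□(r ∧ q)) ∧ ((¬s → p) ∧ r), u
2. ¬(¬□(r ∧ q) → □¬□(r ∧ q)), u   [∧-rule on 1]
3. (¬s → p) ∧ r, u   [∧-rule on 1]
4. ¬□(r ∧ q), u   [¬→-rule on 2]
5. ¬□¬□(r ∧ q), u   [¬→-rule on 2]
6. ¬s → p, u   [∧-rule on 3]
7. r, u   [∧-rule on 3]
8. p, u   [→-rule on 6 (branches; this branch)]
9. ¬(r ∧ q), v   [¬□-rule on 4: fresh world v, uRv]
10. ¬q, v   [¬∧-rule on 9 (branches; this branch)]
11. □(r ∧ q), w   [¬□-rule on 5: fresh world w, uRw]
12. r ∧ q, w   [□-rule on 11 via wRw]
13. r, w   [∧-rule on 12]
14. q, w   [∧-rule on 12]
Accessibility: uRu, uRv, uRw, vRv, wRw
Complete open branch: satisfiable in S4, hence also in K, T (this S4-model is also a K-model and a T-model).

K, T, S4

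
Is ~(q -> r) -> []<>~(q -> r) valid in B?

Tableau for the negation ~(~(q -> r) -> []<>~(q -> r)):
1. ~(~(q -> r) -> []<>~(q -> r)), w0
2. ~(q -> r), w0
3. ~[]<>~(q -> r), w0
4. q, w0
5. ~r, w0
6. ~<>~(q -> r), w1
7. q -> r, w0
8. q -> r, w1
9. r, w0
Accessibility: w0Rw0, w0Rw1, w1Rw0, w1Rw1
Branch closes: r and ~r both at w0.
Every branch of the negation's tableau closes; the branch above is one of them.

Valid in B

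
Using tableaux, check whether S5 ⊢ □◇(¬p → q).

No, not valid

Tableau for the negation ¬□◇(¬p → q):
1. ¬□◇(¬p → q), w0
2. ¬◇(¬p → q), w1   [¬□-rule on 1: fresh world w1, w0Rw1]
3. ¬(¬p → q), w0   [¬◇-rule on 2 via w1Rw0]
4. ¬p, w0   [¬→-rule on 3]
5. ¬q, w0   [¬→-rule on 3]
6. ¬(¬p → q), w1   [¬◇-rule on 2 via w1Rw1]
7. ¬p, w1   [¬→-rule on 6]
8. ¬q, w1   [¬→-rule on 6]
Accessibility: w0Rw0, w0Rw1, w1Rw0, w1Rw1
The negation has an open branch (countermodel exists).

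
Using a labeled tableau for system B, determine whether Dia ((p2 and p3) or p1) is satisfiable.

1. Dia ((p2 and p3) or p1), w0
2. (p2 and p3) or p1, w1
3. p1, w1
Accessibility: w0Rw0, w0Rw1, w1Rw0, w1Rw1

Satisfiable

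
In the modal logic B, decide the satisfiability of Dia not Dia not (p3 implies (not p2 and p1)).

1. Dia not Dia not (p3 implies (not p2 and p1)), w0
2. not Dia not (p3 implies (not p2 and p1)), w1
3. p3 implies (not p2 and p1), w0
4. p3 implies (not p2 and p1), w1
5. not p2 and p1, w0
6. not p2, w0
7. p1, w0
8. not p2 and p1, w1
9. not p2, w1
10. p1, w1
Accessibility: w0Rw0, w0Rw1, w1Rw0, w1Rw1

Yes, satisfiable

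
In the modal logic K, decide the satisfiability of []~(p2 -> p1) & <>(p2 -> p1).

Unsatisfiable (every branch closes)

1. []~(p2 -> p1) & <>(p2 -> p1), 0
2. []~(p2 -> p1), 0
3. <>(p2 -> p1), 0
4. p2 -> p1, 1
5. ~(p2 -> p1), 1
6. p2, 1
7. ~p1, 1
8. p1, 1
Accessibility: 0R1
Branch closes: p1 and ~p1 both at 1.
(One branch shown.) All branches close.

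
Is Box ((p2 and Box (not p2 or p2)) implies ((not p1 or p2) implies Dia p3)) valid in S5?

Not valid

Tableau for the negation not Box ((p2 and Box (not p2 or p2)) implies ((not p1 or p2) implies Dia p3)):
1. not Box ((p2 and Box (not p2 or p2)) implies ((not p1 or p2) implies Dia p3)), u
2. not ((p2 and Box (not p2 or p2)) implies ((not p1 or p2) implies Dia p3)), v
3. p2 and Box (not p2 or p2), v
4. not ((not p1 or p2) implies Dia p3), v
5. p2, v
6. Box (not p2 or p2), v
7. not p1 or p2, v
8. not Dia p3, v
9. not p2 or p2, u
10. not p2 or p2, v
11. not p3, u
12. not p3, v
13. p2, u
Accessibility: uRu, uRv, vRu, vRv
The negation has an open branch (countermodel exists).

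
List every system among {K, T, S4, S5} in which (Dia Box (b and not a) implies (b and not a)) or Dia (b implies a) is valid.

T, S4, S5

T-tableau for the negation not ((Dia Box (b and not a) implies (b and not a)) or Dia (b implies a)):
1. not ((Dia Box (b and not a) implies (b and not a)) or Dia (b implies a)), w0
2. not (Dia Box (b and not a) implies (b and not a)), w0   [neg-or-rule on 1]
3. not Dia (b implies a), w0   [neg-or-rule on 1]
4. Dia Box (b and not a), w0   [neg-implies-rule on 2]
5. not (b and not a), w0   [neg-implies-rule on 2]
6. not (b implies a), w0   [neg-Dia-rule on 3 via w0Rw0]
7. b, w0   [neg-implies-rule on 6]
8. not a, w0   [neg-implies-rule on 6]
9. a, w0   [neg-and-rule on 5 (branches; this branch)]
Accessibility: w0Rw0
Branch closes: a and not a both at w0.
Every branch closes (one shown): valid in T, hence also in S4, S5 (every theorem of T is a theorem of S4 and S5).
K-tableau for the negation not ((Dia Box (b and not a) implies (b and not a)) or Dia (b implies a)):
1. not ((Dia Box (b and not a) implies (b and not a)) or Dia (b implies a)), w0
2. not (Dia Box (b and not a) implies (b and not a)), w0   [neg-or-rule on 1]
3. not Dia (b implies a), w0   [neg-or-rule on 1]
4. Dia Box (b and not a), w0   [neg-implies-rule on 2]
5. not (b and not a), w0   [neg-implies-rule on 2]
6. a, w0   [neg-and-rule on 5 (branches; this branch)]
7. Box (b and not a), w1   [Dia-rule on 4: fresh world w1, w0Rw1]
8. not (b implies a), w1   [neg-Dia-rule on 3 via w0Rw1]
9. b, w1   [neg-implies-rule on 8]
10. not a, w1   [neg-implies-rule on 8]
Accessibility: w0Rw1
Complete open branch: countermodel on a K-frame, so not valid in K.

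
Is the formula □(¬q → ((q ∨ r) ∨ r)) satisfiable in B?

1. □(¬q → ((q ∨ r) ∨ r)), u
2. ¬q → ((q ∨ r) ∨ r), u   [□-rule on 1 via uRu]
3. (q ∨ r) ∨ r, u   [→-rule on 2 (branches; this branch)]
4. r, u   [∨-rule on 3 (branches; this branch)]
Accessibility: uRu

Satisfiable (open branch found)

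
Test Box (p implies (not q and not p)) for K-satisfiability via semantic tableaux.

Satisfiable (open branch found)

1. Box (p implies (not q and not p)), w0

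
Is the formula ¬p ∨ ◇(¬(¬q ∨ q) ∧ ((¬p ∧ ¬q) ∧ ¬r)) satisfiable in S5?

1. ¬p ∨ ◇(¬(¬q ∨ q) ∧ ((¬p ∧ ¬q) ∧ ¬r)), w0
2. ¬p, w0
Accessibility: w0Rw0

Satisfiable (open branch found)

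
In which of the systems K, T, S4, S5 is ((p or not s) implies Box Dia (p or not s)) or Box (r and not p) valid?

S5

S5-tableau for the negation not (((p or not s) implies Box Dia (p or not s)) or Box (r and not p)):
1. not (((p or not s) implies Box Dia (p or not s)) or Box (r and not p)), 0
2. not ((p or not s) implies Box Dia (p or not s)), 0   [neg-or-rule on 1]
3. not Box (r and not p), 0   [neg-or-rule on 1]
4. p or not s, 0   [neg-implies-rule on 2]
5. not Box Dia (p or not s), 0   [neg-implies-rule on 2]
6. not s, 0   [or-rule on 4 (branches; this branch)]
7. not (r and not p), 1   [neg-Box-rule on 3: fresh world 1, 0R1]
8. p, 1   [neg-and-rule on 7 (branches; this branch)]
9. not Dia (p or not s), 2   [neg-Box-rule on 5: fresh world 2, 0R2]
10. not (p or not s), 0   [neg-Dia-rule on 9 via 2R0]
11. not p, 0   [neg-or-rule on 10]
12. s, 0   [neg-or-rule on 10]
Accessibility: 0R0, 0R1, 0R2, 1R0, 1R1, 1R2, 2R0, 2R1, 2R2
Branch closes: s and not s both at 0.
Every branch closes (one shown): valid in S5.
S4-tableau for the negation not (((p or not s) implies Box Dia (p or not s)) or Box (r and not p)):
1. not (((p or not s) implies Box Dia (p or not s)) or Box (r and not p)), 0
2. not ((p or not s) implies Box Dia (p or not s)), 0   [neg-or-rule on 1]
3. not Box (r and not p), 0   [neg-or-rule on 1]
4. p or not s, 0   [neg-implies-rule on 2]
5. not Box Dia (p or not s), 0   [neg-implies-rule on 2]
6. not s, 0   [or-rule on 4 (branches; this branch)]
7. not (r and not p), 1   [neg-Box-rule on 3: fresh world 1, 0R1]
8. p, 1   [neg-and-rule on 7 (branches; this branch)]
9. not Dia (p or not s), 2   [neg-Box-rule on 5: fresh world 2, 0R2]
10. not (p or not s), 2   [neg-Dia-rule on 9 via 2R2]
11. not p, 2   [neg-or-rule on 10]
12. s, 2   [neg-or-rule on 10]
Accessibility: 0R0, 0R1, 0R2, 1R1, 2R2
Complete open branch: countermodel on an S4-frame, so not valid in S4, nor in K, T (the same frame is also a K-frame and a T-frame).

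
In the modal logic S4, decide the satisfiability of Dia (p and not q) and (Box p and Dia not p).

1. Dia (p and not q) and (Box p and Dia not p), u
2. Dia (p and not q), u
3. Box p and Dia not p, u
4. Box p, u
5. Dia not p, u
6. p, u
7. p and not q, v
8. p, v
9. not q, v
10. not p, w
11. p, w
Accessibility: uRu, uRv, uRw, vRv, wRw
Branch closes: p and not p both at w.
Every branch closes; the branch above is one of them.

Unsatisfiable (every branch closes)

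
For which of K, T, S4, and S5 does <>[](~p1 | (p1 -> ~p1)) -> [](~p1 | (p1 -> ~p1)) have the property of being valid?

S5

S4-tableau for the negation ~(<>[](~p1 | (p1 -> ~p1)) -> [](~p1 | (p1 -> ~p1))):
1. ~(<>[](~p1 | (p1 -> ~p1)) -> [](~p1 | (p1 -> ~p1))), w0
2. <>[](~p1 | (p1 -> ~p1)), w0
3. ~[](~p1 | (p1 -> ~p1)), w0
4. [](~p1 | (p1 -> ~p1)), w1
5. ~p1 | (p1 -> ~p1), w1
6. p1 -> ~p1, w1
7. ~p1, w1
8. ~(~p1 | (p1 -> ~p1)), w2
9. p1, w2
10. ~(p1 -> ~p1), w2
Accessibility: w0Rw0, w0Rw1, w0Rw2, w1Rw1, w2Rw2
Complete open branch: countermodel on an S4-frame, so not valid in S4, nor in K, T (the same frame is also a K-frame and a T-frame).
S5-tableau for the negation ~(<>[](~p1 | (p1 -> ~p1)) -> [](~p1 | (p1 -> ~p1))):
1. ~(<>[](~p1 | (p1 -> ~p1)) -> [](~p1 | (p1 -> ~p1))), w0
2. <>[](~p1 | (p1 -> ~p1)), w0
3. ~[](~p1 | (p1 -> ~p1)), w0
4. [](~p1 | (p1 -> ~p1)), w1
5. ~p1 | (p1 -> ~p1), w0
6. ~p1 | (p1 -> ~p1), w1
7. p1 -> ~p1, w0
8. p1 -> ~p1, w1
9. ~p1, w0
10. ~p1, w1
11. ~(~p1 | (p1 -> ~p1)), w2
12. p1, w2
13. ~(p1 -> ~p1), w2
14. ~p1 | (p1 -> ~p1), w2
15. p1 -> ~p1, w2
16. ~p1, w2
Accessibility: w0Rw0, w0Rw1, w0Rw2, w1Rw0, w1Rw1, w1Rw2, w2Rw0, w2Rw1, w2Rw2
Branch closes: p1 and ~p1 both at w2.
Every branch closes (one shown): valid in S5.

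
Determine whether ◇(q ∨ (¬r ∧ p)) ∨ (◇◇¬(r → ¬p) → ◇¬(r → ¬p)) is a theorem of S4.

Valid

Tableau for the negation ¬(◇(q ∨ (¬r ∧ p)) ∨ (◇◇¬(r → ¬p) → ◇¬(r → ¬p))):
1. ¬(◇(q ∨ (¬r ∧ p)) ∨ (◇◇¬(r → ¬p) → ◇¬(r → ¬p))), 0
2. ¬◇(q ∨ (¬r ∧ p)), 0
3. ¬(◇◇¬(r → ¬p) → ◇¬(r → ¬p)), 0
4. ◇◇¬(r → ¬p), 0
5. ¬◇¬(r → ¬p), 0
6. ¬(q ∨ (¬r ∧ p)), 0
7. ¬q, 0
8. ¬(¬r ∧ p), 0
9. r → ¬p, 0
10. ¬p, 0
11. ◇¬(r → ¬p), 1
12. ¬(q ∨ (¬r ∧ p)), 1
13. ¬q, 1
14. ¬(¬r ∧ p), 1
15. r → ¬p, 1
16. ¬p, 1
17. ¬(r → ¬p), 2
18. r, 2
19. p, 2
20. ¬(q ∨ (¬r ∧ p)), 2
21. ¬q, 2
22. ¬(¬r ∧ p), 2
23. r → ¬p, 2
24. ¬p, 2
Accessibility: 0R0, 0R1, 0R2, 1R1, 1R2, 2R2
Branch closes: p and ¬p both at 2.
Every branch of the negation's tableau closes; the branch above is one of them.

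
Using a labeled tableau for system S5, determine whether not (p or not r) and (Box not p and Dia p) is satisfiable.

1. not (p or not r) and (Box not p and Dia p), u
2. not (p or not r), u   [and-rule on 1]
3. Box not p and Dia p, u   [and-rule on 1]
4. not p, u   [neg-or-rule on 2]
5. r, u   [neg-or-rule on 2]
6. Box not p, u   [and-rule on 3]
7. Dia p, u   [and-rule on 3]
8. p, v   [Dia-rule on 7: fresh world v, uRv]
9. not p, v   [Box-rule on 6 via uRv]
Accessibility: uRu, uRv, vRu, vRv
Branch closes: p and not p both at v.
All branches of the tableau close; one closing branch shown above.

Unsatisfiable (every branch closes)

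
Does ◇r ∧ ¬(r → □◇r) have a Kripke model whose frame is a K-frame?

Satisfiable

1. ◇r ∧ ¬(r → □◇r), u
2. ◇r, u
3. ¬(r → □◇r), u
4. r, u
5. ¬□◇r, u
6. r, v
7. ¬◇r, w
Accessibility: uRv, uRw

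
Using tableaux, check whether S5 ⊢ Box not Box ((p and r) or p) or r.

Not valid

Tableau for the negation not (Box not Box ((p and r) or p) or r):
1. not (Box not Box ((p and r) or p) or r), u
2. not Box not Box ((p and r) or p), u   [neg-or-rule on 1]
3. not r, u   [neg-or-rule on 1]
4. Box ((p and r) or p), v   [neg-Box-rule on 2: fresh world v, uRv]
5. (p and r) or p, u   [Box-rule on 4 via vRu]
6. (p and r) or p, v   [Box-rule on 4 via vRv]
7. p, u   [or-rule on 5 (branches; this branch)]
8. p, v   [or-rule on 6 (branches; this branch)]
Accessibility: uRu, uRv, vRu, vRv
The negation has an open branch (countermodel exists).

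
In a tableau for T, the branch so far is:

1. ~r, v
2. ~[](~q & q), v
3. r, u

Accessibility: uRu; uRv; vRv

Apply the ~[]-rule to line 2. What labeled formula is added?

a fresh world w with vRw, and ~(~q & q) at w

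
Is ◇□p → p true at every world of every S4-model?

Not valid

Tableau for the negation ¬(◇□p → p):
1. ¬(◇□p → p), u
2. ◇□p, u
3. ¬p, u
4. □p, v
5. p, v
Accessibility: uRu, uRv, vRv
The negation has an open branch (countermodel exists).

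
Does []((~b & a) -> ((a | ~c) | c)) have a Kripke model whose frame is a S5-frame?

Satisfiable

1. []((~b & a) -> ((a | ~c) | c)), 0
2. (~b & a) -> ((a | ~c) | c), 0   [[]-rule on 1 via 0R0]
3. (a | ~c) | c, 0   [->-rule on 2 (branches; this branch)]
4. c, 0   [|-rule on 3 (branches; this branch)]
Accessibility: 0R0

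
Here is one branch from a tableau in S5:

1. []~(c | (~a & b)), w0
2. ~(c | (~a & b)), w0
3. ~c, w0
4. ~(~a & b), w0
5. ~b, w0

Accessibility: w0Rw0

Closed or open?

Not closed

No atom appears with both signs at the same world.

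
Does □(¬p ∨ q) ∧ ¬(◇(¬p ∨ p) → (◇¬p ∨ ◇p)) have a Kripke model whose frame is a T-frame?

1. □(¬p ∨ q) ∧ ¬(◇(¬p ∨ p) → (◇¬p ∨ ◇p)), w0
2. □(¬p ∨ q), w0   [∧-rule on 1]
3. ¬(◇(¬p ∨ p) → (◇¬p ∨ ◇p)), w0   [∧-rule on 1]
4. ◇(¬p ∨ p), w0   [¬→-rule on 3]
5. ¬(◇¬p ∨ ◇p), w0   [¬→-rule on 3]
6. ¬◇¬p, w0   [¬∨-rule on 5]
7. ¬◇p, w0   [¬∨-rule on 5]
8. ¬p ∨ q, w0   [□-rule on 2 via w0Rw0]
9. p, w0   [¬◇-rule on 6 via w0Rw0]
10. ¬p, w0   [¬◇-rule on 7 via w0Rw0]
Accessibility: w0Rw0
Branch closes: p and ¬p both at w0.
All branches of the tableau close; one closing branch shown above.

Unsatisfiable (every branch closes)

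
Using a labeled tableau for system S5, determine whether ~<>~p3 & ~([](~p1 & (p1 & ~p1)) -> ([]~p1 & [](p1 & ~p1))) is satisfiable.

1. ~<>~p3 & ~([](~p1 & (p1 & ~p1)) -> ([]~p1 & [](p1 & ~p1))), u
2. ~<>~p3, u   [&-rule on 1]
3. ~([](~p1 & (p1 & ~p1)) -> ([]~p1 & [](p1 & ~p1))), u   [&-rule on 1]
4. [](~p1 & (p1 & ~p1)), u   [~->-rule on 3]
5. ~([]~p1 & [](p1 & ~p1)), u   [~->-rule on 3]
6. p3, u   [~<>-rule on 2 via uRu]
7. ~p1 & (p1 & ~p1), u   [[]-rule on 4 via uRu]
8. ~p1, u   [&-rule on 7]
9. p1 & ~p1, u   [&-rule on 7]
10. p1, u   [&-rule on 9]
Accessibility: uRu
Branch closes: p1 and ~p1 both at u.
(One branch shown.) All branches close.

Unsatisfiable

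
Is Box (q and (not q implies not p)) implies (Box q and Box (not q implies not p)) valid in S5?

Tableau for the negation not (Box (q and (not q implies not p)) implies (Box q and Box (not q implies not p))):
1. not (Box (q and (not q implies not p)) implies (Box q and Box (not q implies not p))), 0
2. Box (q and (not q implies not p)), 0
3. not (Box q and Box (not q implies not p)), 0
4. q and (not q implies not p), 0
5. q, 0
6. not q implies not p, 0
7. not Box (not q implies not p), 0
8. not p, 0
9. not (not q implies not p), 1
10. not q, 1
11. p, 1
12. q and (not q implies not p), 1
13. q, 1
14. not q implies not p, 1
Accessibility: 0R0, 0R1, 1R0, 1R1
Branch closes: q and not q both at 1.
All branches of the negation close; one closing branch shown above.

Yes, valid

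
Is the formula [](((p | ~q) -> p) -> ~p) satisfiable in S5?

Yes, satisfiable

1. [](((p | ~q) -> p) -> ~p), u
2. ((p | ~q) -> p) -> ~p, u
3. ~p, u
Accessibility: uRu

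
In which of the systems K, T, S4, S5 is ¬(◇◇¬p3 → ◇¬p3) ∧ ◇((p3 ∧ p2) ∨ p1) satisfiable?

T-tableau for the formula:
1. ¬(◇◇¬p3 → ◇¬p3) ∧ ◇((p3 ∧ p2) ∨ p1), u
2. ¬(◇◇¬p3 → ◇¬p3), u   [∧-rule on 1]
3. ◇((p3 ∧ p2) ∨ p1), u   [∧-rule on 1]
4. ◇◇¬p3, u   [¬→-rule on 2]
5. ¬◇¬p3, u   [¬→-rule on 2]
6. p3, u   [¬◇-rule on 5 via uRu]
7. (p3 ∧ p2) ∨ p1, v   [◇-rule on 3: fresh world v, uRv]
8. p3, v   [¬◇-rule on 5 via uRv]
9. p1, v   [∨-rule on 7 (branches; this branch)]
10. ◇¬p3, w   [◇-rule on 4: fresh world w, uRw]
11. p3, w   [¬◇-rule on 5 via uRw]
12. ¬p3, x   [◇-rule on 10: fresh world x, wRx]
Accessibility: uRu, uRv, uRw, vRv, wRw, wRx, xRx
Complete open branch: satisfiable in T, hence also in K (this T-model is also a K-model).
S4-tableau for the formula:
1. ¬(◇◇¬p3 → ◇¬p3) ∧ ◇((p3 ∧ p2) ∨ p1), u
2. ¬(◇◇¬p3 → ◇¬p3), u   [∧-rule on 1]
3. ◇((p3 ∧ p2) ∨ p1), u   [∧-rule on 1]
4. ◇◇¬p3, u   [¬→-rule on 2]
5. ¬◇¬p3, u   [¬→-rule on 2]
6. p3, u   [¬◇-rule on 5 via uRu]
7. (p3 ∧ p2) ∨ p1, v   [◇-rule on 3: fresh world v, uRv]
8. p3, v   [¬◇-rule on 5 via uRv]
9. p3 ∧ p2, v   [∨-rule on 7 (branches; this branch)]
10. p2, v   [∧-rule on 9]
11. ◇¬p3, w   [◇-rule on 4: fresh world w, uRw]
12. p3, w   [¬◇-rule on 5 via uRw]
13. ¬p3, x   [◇-rule on 11: fresh world x, wRx]
14. p3, x   [¬◇-rule on 5 via uRx]
Accessibility: uRu, uRv, uRw, uRx, vRv, wRw, wRx, xRx
Branch closes: p3 and ¬p3 both at x.
Every branch closes (one shown): unsatisfiable in S4, hence also in S5 (every S5-frame is an S4-frame).

K, T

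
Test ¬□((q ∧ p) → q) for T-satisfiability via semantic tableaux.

1. ¬□((q ∧ p) → q), 0
2. ¬((q ∧ p) → q), 1
3. q ∧ p, 1
4. ¬q, 1
5. q, 1
6. p, 1
Accessibility: 0R0, 0R1, 1R1
Branch closes: q and ¬q both at 1.
All branches of the tableau close; one closing branch shown above.

Unsatisfiable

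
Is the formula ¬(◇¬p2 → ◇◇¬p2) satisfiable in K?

1. ¬(◇¬p2 → ◇◇¬p2), w0
2. ◇¬p2, w0
3. ¬◇◇¬p2, w0
4. ¬p2, w1
5. ¬◇¬p2, w1
Accessibility: w0Rw1

Satisfiable (open branch found)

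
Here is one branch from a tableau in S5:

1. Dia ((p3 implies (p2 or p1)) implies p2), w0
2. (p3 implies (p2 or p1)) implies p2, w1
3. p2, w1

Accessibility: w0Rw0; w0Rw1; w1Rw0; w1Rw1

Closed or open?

No world carries both an atom and its negation.

No, open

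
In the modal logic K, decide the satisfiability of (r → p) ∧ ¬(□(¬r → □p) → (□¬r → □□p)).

1. (r → p) ∧ ¬(□(¬r → □p) → (□¬r → □□p)), u
2. r → p, u
3. ¬(□(¬r → □p) → (□¬r → □□p)), u
4. □(¬r → □p), u
5. ¬(□¬r → □□p), u
6. □¬r, u
7. ¬□□p, u
8. p, u
9. ¬□p, v
10. ¬r → □p, v
11. ¬r, v
12. □p, v
13. ¬p, w
14. p, w
Accessibility: uRv, vRw
Branch closes: p and ¬p both at w.
(One branch shown.) All branches close.

Unsatisfiable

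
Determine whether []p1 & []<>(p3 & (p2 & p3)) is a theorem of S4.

Invalid (countermodel exists)

Tableau for the negation ~([]p1 & []<>(p3 & (p2 & p3))):
1. ~([]p1 & []<>(p3 & (p2 & p3))), 0
2. ~[]<>(p3 & (p2 & p3)), 0
3. ~<>(p3 & (p2 & p3)), 1
4. ~(p3 & (p2 & p3)), 1
5. ~(p2 & p3), 1
6. ~p3, 1
Accessibility: 0R0, 0R1, 1R1
The negation has an open branch (countermodel exists).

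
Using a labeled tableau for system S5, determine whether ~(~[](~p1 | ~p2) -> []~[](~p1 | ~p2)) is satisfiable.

1. ~(~[](~p1 | ~p2) -> []~[](~p1 | ~p2)), u
2. ~[](~p1 | ~p2), u   [~->-rule on 1]
3. ~[]~[](~p1 | ~p2), u   [~->-rule on 1]
4. ~(~p1 | ~p2), v   [~[]-rule on 2: fresh world v, uRv]
5. p1, v   [~|-rule on 4]
6. p2, v   [~|-rule on 4]
7. [](~p1 | ~p2), w   [~[]-rule on 3: fresh world w, uRw]
8. ~p1 | ~p2, u   [[]-rule on 7 via wRu]
9. ~p1 | ~p2, v   [[]-rule on 7 via wRv]
10. ~p1 | ~p2, w   [[]-rule on 7 via wRw]
11. ~p2, u   [|-rule on 8 (branches; this branch)]
12. ~p2, v   [|-rule on 9 (branches; this branch)]
Accessibility: uRu, uRv, uRw, vRu, vRv, vRw, wRu, wRv, wRw
Branch closes: p2 and ~p2 both at v.
Every branch closes; the branch above is one of them.

Unsatisfiable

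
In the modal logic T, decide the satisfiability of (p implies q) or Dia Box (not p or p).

Satisfiable (open branch found)

1. (p implies q) or Dia Box (not p or p), w0
2. Dia Box (not p or p), w0   [or-rule on 1 (branches; this branch)]
3. Box (not p or p), w1   [Dia-rule on 2: fresh world w1, w0Rw1]
4. not p or p, w1   [Box-rule on 3 via w1Rw1]
5. p, w1   [or-rule on 4 (branches; this branch)]
Accessibility: w0Rw0, w0Rw1, w1Rw1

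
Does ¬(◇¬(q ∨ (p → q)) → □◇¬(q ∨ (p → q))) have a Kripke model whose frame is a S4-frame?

1. ¬(◇¬(q ∨ (p → q)) → □◇¬(q ∨ (p → q))), u
2. ◇¬(q ∨ (p → q)), u
3. ¬□◇¬(q ∨ (p → q)), u
4. ¬(q ∨ (p → q)), v
5. ¬q, v
6. ¬(p → q), v
7. p, v
8. ¬◇¬(q ∨ (p → q)), w
9. q ∨ (p → q), w
10. p → q, w
11. q, w
Accessibility: uRu, uRv, uRw, vRv, wRw

Satisfiable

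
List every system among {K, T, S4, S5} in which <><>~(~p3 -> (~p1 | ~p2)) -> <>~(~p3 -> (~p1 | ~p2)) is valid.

S4, S5

T-tableau for the negation ~(<><>~(~p3 -> (~p1 | ~p2)) -> <>~(~p3 -> (~p1 | ~p2))):
1. ~(<><>~(~p3 -> (~p1 | ~p2)) -> <>~(~p3 -> (~p1 | ~p2))), u
2. <><>~(~p3 -> (~p1 | ~p2)), u   [~->-rule on 1]
3. ~<>~(~p3 -> (~p1 | ~p2)), u   [~->-rule on 1]
4. ~p3 -> (~p1 | ~p2), u   [~<>-rule on 3 via uRu]
5. ~p1 | ~p2, u   [->-rule on 4 (branches; this branch)]
6. ~p2, u   [|-rule on 5 (branches; this branch)]
7. <>~(~p3 -> (~p1 | ~p2)), v   [<>-rule on 2: fresh world v, uRv]
8. ~p3 -> (~p1 | ~p2), v   [~<>-rule on 3 via uRv]
9. ~p1 | ~p2, v   [->-rule on 8 (branches; this branch)]
10. ~p2, v   [|-rule on 9 (branches; this branch)]
11. ~(~p3 -> (~p1 | ~p2)), w   [<>-rule on 7: fresh world w, vRw]
12. ~p3, w   [~->-rule on 11]
13. ~(~p1 | ~p2), w   [~->-rule on 11]
14. p1, w   [~|-rule on 13]
15. p2, w   [~|-rule on 13]
Accessibility: uRu, uRv, vRv, vRw, wRw
Complete open branch: countermodel on a T-frame, so not valid in T, nor in K (the same frame is also a K-frame).
S4-tableau for the negation ~(<><>~(~p3 -> (~p1 | ~p2)) -> <>~(~p3 -> (~p1 | ~p2))):
1. ~(<><>~(~p3 -> (~p1 | ~p2)) -> <>~(~p3 -> (~p1 | ~p2))), u
2. <><>~(~p3 -> (~p1 | ~p2)), u   [~->-rule on 1]
3. ~<>~(~p3 -> (~p1 | ~p2)), u   [~->-rule on 1]
4. ~p3 -> (~p1 | ~p2), u   [~<>-rule on 3 via uRu]
5. ~p1 | ~p2, u   [->-rule on 4 (branches; this branch)]
6. ~p2, u   [|-rule on 5 (branches; this branch)]
7. <>~(~p3 -> (~p1 | ~p2)), v   [<>-rule on 2: fresh world v, uRv]
8. ~p3 -> (~p1 | ~p2), v   [~<>-rule on 3 via uRv]
9. ~p1 | ~p2, v   [->-rule on 8 (branches; this branch)]
10. ~p2, v   [|-rule on 9 (branches; this branch)]
11. ~(~p3 -> (~p1 | ~p2)), w   [<>-rule on 7: fresh world w, vRw]
12. ~p3, w   [~->-rule on 11]
13. ~(~p1 | ~p2), w   [~->-rule on 11]
14. p1, w   [~|-rule on 13]
15. p2, w   [~|-rule on 13]
16. ~p3 -> (~p1 | ~p2), w   [~<>-rule on 3 via uRw]
17. ~p1 | ~p2, w   [->-rule on 16 (branches; this branch)]
18. ~p2, w   [|-rule on 17 (branches; this branch)]
Accessibility: uRu, uRv, uRw, vRv, vRw, wRw
Branch closes: p2 and ~p2 both at w.
Every branch closes (one shown): valid in S4, hence also in S5 (every theorem of S4 is a theorem of S5).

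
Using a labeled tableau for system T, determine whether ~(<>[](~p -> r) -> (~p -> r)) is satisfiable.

Satisfiable (open branch found)

1. ~(<>[](~p -> r) -> (~p -> r)), u
2. <>[](~p -> r), u   [~->-rule on 1]
3. ~(~p -> r), u   [~->-rule on 1]
4. ~p, u   [~->-rule on 3]
5. ~r, u   [~->-rule on 3]
6. [](~p -> r), v   [<>-rule on 2: fresh world v, uRv]
7. ~p -> r, v   [[]-rule on 6 via vRv]
8. r, v   [->-rule on 7 (branches; this branch)]
Accessibility: uRu, uRv, vRv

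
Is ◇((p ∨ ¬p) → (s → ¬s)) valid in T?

Not valid

Tableau for the negation ¬◇((p ∨ ¬p) → (s → ¬s)):
1. ¬◇((p ∨ ¬p) → (s → ¬s)), w0
2. ¬((p ∨ ¬p) → (s → ¬s)), w0
3. p ∨ ¬p, w0
4. ¬(s → ¬s), w0
5. s, w0
6. ¬p, w0
Accessibility: w0Rw0
The negation has an open branch (countermodel exists).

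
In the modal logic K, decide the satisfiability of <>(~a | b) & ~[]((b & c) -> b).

No, unsatisfiable

1. <>(~a | b) & ~[]((b & c) -> b), w0
2. <>(~a | b), w0   [&-rule on 1]
3. ~[]((b & c) -> b), w0   [&-rule on 1]
4. ~a | b, w1   [<>-rule on 2: fresh world w1, w0Rw1]
5. b, w1   [|-rule on 4 (branches; this branch)]
6. ~((b & c) -> b), w2   [~[]-rule on 3: fresh world w2, w0Rw2]
7. b & c, w2   [~->-rule on 6]
8. ~b, w2   [~->-rule on 6]
9. b, w2   [&-rule on 7]
10. c, w2   [&-rule on 7]
Accessibility: w0Rw1, w0Rw2
Branch closes: b and ~b both at w2.
Every branch closes; the branch above is one of them.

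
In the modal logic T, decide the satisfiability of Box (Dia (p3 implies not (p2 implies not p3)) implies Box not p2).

Yes, satisfiable

1. Box (Dia (p3 implies not (p2 implies not p3)) implies Box not p2), u
2. Dia (p3 implies not (p2 implies not p3)) implies Box not p2, u
3. Box not p2, u
4. not p2, u
Accessibility: uRu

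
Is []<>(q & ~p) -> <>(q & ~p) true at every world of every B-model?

Valid

Tableau for the negation ~([]<>(q & ~p) -> <>(q & ~p)):
1. ~([]<>(q & ~p) -> <>(q & ~p)), u
2. []<>(q & ~p), u
3. ~<>(q & ~p), u
4. <>(q & ~p), u
5. ~(q & ~p), u
6. p, u
7. q & ~p, v
8. q, v
9. ~p, v
10. <>(q & ~p), v
11. ~(q & ~p), v
12. p, v
Accessibility: uRu, uRv, vRu, vRv
Branch closes: p and ~p both at v.
All branches of the negation close; one closing branch shown above.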